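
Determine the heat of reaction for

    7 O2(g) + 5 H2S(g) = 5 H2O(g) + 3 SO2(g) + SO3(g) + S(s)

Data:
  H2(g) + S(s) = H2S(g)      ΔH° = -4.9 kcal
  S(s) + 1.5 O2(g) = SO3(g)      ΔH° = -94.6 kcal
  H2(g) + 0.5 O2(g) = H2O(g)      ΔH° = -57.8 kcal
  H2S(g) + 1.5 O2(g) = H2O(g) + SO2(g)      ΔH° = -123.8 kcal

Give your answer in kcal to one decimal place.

equation 1 reversed and × 2: (-2)·(-4.9) = +9.8 kcal
equation 2 as written (SO3(g) already on the product side): -94.6 kcal
equation 3 × 2: (2)·(-57.8) = -115.6 kcal
equation 4 × 3 (×3 to match 3 SO2(g) in the target): (3)·(-123.8) = -371.4 kcal
ΔH° = (+9.8) + (-94.6) + (-115.6) + (-371.4) = -571.8 kcal

ΔH° = -571.8 kcal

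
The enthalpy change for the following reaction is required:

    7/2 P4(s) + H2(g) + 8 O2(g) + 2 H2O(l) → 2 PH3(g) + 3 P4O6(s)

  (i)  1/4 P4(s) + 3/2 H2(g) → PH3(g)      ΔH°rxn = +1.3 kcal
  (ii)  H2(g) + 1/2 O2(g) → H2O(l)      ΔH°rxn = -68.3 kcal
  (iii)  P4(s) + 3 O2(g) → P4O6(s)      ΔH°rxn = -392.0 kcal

ΔH°rxn = -1036.8 kcal

(i) × 2: (2)·(+1.3) = +2.6 kcal
(ii) reversed and × 2: (-2)·(-68.3) = +136.6 kcal
(iii) × 3: (3)·(-392.0) = -1176.0 kcal
ΔH°rxn = (+2.6) + (+136.6) + (-1176.0) = -1036.8 kcal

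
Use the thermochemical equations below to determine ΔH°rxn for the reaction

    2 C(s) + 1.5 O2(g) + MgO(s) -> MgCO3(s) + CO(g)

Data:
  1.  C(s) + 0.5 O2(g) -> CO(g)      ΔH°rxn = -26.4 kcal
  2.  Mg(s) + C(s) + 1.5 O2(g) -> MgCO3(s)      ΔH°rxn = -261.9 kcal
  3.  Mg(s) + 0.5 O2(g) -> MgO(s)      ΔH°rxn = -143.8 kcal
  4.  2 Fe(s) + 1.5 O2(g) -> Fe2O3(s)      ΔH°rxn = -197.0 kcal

eq. 1 as written (CO(g) already on the product side): -26.4 kcal
eq. 2 as written (MgCO3(s) already on the product side): -261.9 kcal
eq. 3 reversed (MgO(s) must end up as a reactant): +143.8 kcal
eq. 4: not needed (Fe2O3(s) appears nowhere else).
ΔH°rxn = (1)·(-26.4) + (1)·(-261.9) + (-1)·(-143.8) = -144.5 kcal

ΔH°rxn = -144.5 kcal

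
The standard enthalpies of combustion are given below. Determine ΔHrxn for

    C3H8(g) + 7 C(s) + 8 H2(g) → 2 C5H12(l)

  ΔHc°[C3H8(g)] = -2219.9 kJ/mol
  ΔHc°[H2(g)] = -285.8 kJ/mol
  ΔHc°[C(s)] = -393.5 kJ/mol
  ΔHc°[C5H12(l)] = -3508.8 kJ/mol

ΔHrxn = -243.2 kJ/mol

With combustion enthalpies, reactants minus products:
= [1·(-2219.9) + 7·(-393.5) + 8·(-285.8)] − [2·(-3508.8)]
= -243.2 kJ/mol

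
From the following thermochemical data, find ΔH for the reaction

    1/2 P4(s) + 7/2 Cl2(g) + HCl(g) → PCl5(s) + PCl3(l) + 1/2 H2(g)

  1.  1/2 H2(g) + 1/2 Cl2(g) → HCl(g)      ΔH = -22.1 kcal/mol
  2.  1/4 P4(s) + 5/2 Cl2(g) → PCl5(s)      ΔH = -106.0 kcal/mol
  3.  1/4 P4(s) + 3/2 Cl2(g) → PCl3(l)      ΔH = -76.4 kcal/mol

ΔH = -160.3 kcal/mol

eq. 1 reversed: +22.1 kcal/mol
eq. 2 as written: -106.0 kcal/mol
eq. 3 as written: -76.4 kcal/mol
Combining the equations, ΔH = (-1)·(-22.1) + (1)·(-106.0) + (1)·(-76.4) = -160.3 kcal/mol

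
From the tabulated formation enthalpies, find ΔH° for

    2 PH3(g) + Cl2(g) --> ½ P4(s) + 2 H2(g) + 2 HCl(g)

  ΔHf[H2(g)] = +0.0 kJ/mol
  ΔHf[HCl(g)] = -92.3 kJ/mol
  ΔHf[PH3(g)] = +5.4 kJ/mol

Products: 1/2·(+0.0) + 2·(+0.0) + 2·(-92.3) = -184.6
Reactants: 2·(+5.4) + 1·(+0.0) = +10.8
ΔH° = (-184.6) − (+10.8) = -195.4 kJ/mol

ΔH° = -195.4 kJ/mol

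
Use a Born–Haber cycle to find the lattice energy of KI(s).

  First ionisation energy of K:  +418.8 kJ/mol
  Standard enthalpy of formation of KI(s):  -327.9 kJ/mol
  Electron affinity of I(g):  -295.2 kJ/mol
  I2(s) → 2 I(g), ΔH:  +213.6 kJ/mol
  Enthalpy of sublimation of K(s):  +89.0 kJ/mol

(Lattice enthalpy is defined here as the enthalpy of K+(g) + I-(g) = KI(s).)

ΔHf° = 1·ΔHsub + 1·(ΣIE) + 1/2·D(I2) + 1·EA + U
-327.9 = 1·(+89.0) + 1·(+418.8) + 1/2·(+213.6) + 1·(-295.2) + U
U = -327.9 − (+319.4) = -647.3 kJ/mol

U = -647.3 kJ/mol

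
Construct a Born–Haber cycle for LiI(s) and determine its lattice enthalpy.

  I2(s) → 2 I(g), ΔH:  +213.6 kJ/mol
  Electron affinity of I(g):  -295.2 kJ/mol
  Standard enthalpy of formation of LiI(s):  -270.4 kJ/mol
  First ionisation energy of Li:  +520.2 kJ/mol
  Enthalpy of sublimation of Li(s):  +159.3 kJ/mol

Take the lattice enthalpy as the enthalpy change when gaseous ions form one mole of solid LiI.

U = -761.5 kJ/mol

ΔHf° = 1·ΔHsub + 1·(ΣIE) + 1/2·D(I2) + 1·EA + U
-270.4 = 1·(+159.3) + 1·(+520.2) + 1/2·(+213.6) + 1·(-295.2) + U
U = -270.4 − (+491.1) = -761.5 kJ/mol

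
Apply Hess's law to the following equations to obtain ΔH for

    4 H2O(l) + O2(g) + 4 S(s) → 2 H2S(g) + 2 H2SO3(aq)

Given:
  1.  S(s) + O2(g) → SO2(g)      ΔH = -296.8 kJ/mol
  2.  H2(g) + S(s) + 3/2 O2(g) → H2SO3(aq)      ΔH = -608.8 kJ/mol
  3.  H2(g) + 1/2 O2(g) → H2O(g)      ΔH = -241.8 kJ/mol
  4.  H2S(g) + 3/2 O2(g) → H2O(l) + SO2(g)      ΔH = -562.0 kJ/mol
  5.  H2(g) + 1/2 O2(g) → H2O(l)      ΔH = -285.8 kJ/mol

eq. 1 × 2: (2)·(-296.8) = -593.6 kJ/mol
eq. 2 × 2 (scale by 2 for the 2 H2SO3(aq)): (2)·(-608.8) = -1217.6 kJ/mol
eq. 3: not needed (H2O(g) appears nowhere else).
eq. 4 reversed and × 2 (reverse to put H2S(g) on the product side; scale by 2 for the 2 H2S(g)): (-2)·(-562.0) = +1124.0 kJ/mol
eq. 5 reversed and × 2: (-2)·(-285.8) = +571.6 kJ/mol
ΔH = (2)·(-296.8) + (2)·(-608.8) + (-2)·(-562.0) + (-2)·(-285.8) = -115.6 kJ/mol

ΔH = -115.6 kJ/mol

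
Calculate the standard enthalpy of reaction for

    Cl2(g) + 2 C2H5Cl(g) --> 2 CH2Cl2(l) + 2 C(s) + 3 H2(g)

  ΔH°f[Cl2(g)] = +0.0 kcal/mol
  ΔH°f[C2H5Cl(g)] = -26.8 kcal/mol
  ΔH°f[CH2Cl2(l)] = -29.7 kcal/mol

Products: 2·(-29.7) + 2·(+0.0) + 3·(+0.0) = -59.4
Reactants: 1·(+0.0) + 2·(-26.8) = -53.6
ΔHrxn = (-59.4) − (-53.6) = -5.8 kcal/mol

ΔHrxn = -5.8 kcal/mol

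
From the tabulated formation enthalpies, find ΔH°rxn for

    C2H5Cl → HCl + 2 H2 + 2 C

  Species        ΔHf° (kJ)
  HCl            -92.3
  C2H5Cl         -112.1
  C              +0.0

ΔH°rxn = 19.8 kJ

Products: 1·(-92.3) + 2·(+0.0) + 2·(+0.0) = -92.3
Reactants: 1·(-112.1) = -112.1
ΔH°rxn = (-92.3) − (-112.1) = 19.8 kJ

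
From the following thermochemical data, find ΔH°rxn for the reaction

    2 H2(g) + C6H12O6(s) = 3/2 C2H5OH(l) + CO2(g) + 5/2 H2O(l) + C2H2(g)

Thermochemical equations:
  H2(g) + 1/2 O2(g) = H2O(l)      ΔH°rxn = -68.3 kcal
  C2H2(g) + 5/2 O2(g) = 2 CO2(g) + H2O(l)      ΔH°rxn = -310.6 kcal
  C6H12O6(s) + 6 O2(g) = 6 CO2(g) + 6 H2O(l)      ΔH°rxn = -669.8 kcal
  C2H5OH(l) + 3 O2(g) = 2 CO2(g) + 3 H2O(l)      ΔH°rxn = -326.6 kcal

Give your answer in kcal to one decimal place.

ΔH°rxn = -5.9 kcal

equation 1 × 2 (scale by 2 for the 2 H2(g)): (2)·(-68.3) = -136.6 kcal
equation 2 reversed (reverse to put C2H2(g) on the product side): +310.6 kcal
equation 3 as written (C6H12O6(s) already on the reactant side): -669.8 kcal
equation 4 reversed and × 3/2 (reverse to put C2H5OH(l) on the product side; ×3/2 to match 3/2 C2H5OH(l) in the target): (-3/2)·(-326.6) = +489.9 kcal
By Hess's law, ΔH°rxn = (2)·(-68.3) + (-1)·(-310.6) + (1)·(-669.8) + (-3/2)·(-326.6) = -5.9 kcal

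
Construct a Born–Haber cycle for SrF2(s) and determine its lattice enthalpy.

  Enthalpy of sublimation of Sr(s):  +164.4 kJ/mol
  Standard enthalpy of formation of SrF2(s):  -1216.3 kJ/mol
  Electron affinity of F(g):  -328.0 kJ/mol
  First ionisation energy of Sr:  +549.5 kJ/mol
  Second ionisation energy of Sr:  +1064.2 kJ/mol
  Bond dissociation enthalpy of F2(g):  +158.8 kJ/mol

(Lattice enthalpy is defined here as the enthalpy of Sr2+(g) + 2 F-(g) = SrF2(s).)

ΔHf° = 1·ΔHsub + 1·(ΣIE) + 1·D(F2) + 2·EA + U
-1216.3 = 1·(+164.4) + 1·(+1613.7) + 1·(+158.8) + 2·(-328.0) + U
U = -1216.3 − (+1280.9) = -2497.2 kJ/mol

U = -2497.2 kJ/mol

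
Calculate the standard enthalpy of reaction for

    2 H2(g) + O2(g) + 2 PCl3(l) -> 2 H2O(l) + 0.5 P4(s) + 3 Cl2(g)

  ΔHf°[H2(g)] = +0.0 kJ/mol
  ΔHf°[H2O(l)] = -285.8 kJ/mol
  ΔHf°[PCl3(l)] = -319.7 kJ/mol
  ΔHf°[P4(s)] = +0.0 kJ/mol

Products: 2·(-285.8) + 1/2·(+0.0) + 3·(+0.0) = -571.6
Reactants: 2·(+0.0) + 1·(+0.0) + 2·(-319.7) = -639.4
ΔHrxn = (-571.6) − (-639.4) = 67.8 kJ/mol

ΔHrxn = 67.8 kJ/mol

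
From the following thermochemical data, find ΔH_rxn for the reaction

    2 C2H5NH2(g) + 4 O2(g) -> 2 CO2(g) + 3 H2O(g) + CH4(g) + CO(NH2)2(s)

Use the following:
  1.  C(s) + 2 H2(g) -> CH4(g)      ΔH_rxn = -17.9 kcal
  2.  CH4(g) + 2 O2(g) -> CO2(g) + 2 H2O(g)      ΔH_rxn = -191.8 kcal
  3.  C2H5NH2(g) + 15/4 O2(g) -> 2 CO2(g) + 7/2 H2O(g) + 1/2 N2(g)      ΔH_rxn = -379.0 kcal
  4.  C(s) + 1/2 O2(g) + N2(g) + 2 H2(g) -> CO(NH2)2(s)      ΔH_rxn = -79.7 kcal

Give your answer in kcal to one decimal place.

ΔH_rxn = -436.2 kcal

eq. 1 reversed: +17.9 kcal
eq. 2 reversed and × 2: (-2)·(-191.8) = +383.6 kcal
eq. 3 × 2: (2)·(-379.0) = -758.0 kcal
eq. 4 as written: -79.7 kcal
ΔH_rxn = (+17.9) + (+383.6) + (-758.0) + (-79.7) = -436.2 kcal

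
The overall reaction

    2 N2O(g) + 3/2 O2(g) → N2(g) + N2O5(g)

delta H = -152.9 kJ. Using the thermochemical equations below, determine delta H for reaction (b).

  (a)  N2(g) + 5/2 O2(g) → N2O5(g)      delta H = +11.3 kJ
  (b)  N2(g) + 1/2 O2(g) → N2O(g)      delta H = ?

(a) as written (N2O5(g) already on the product side): +11.3 kJ
(b) reversed and × 2 (N2O(g) must end up as a reactant; ×2 to match 2 N2O(g) in the target): contributes −2·x
-152.9 = (+11.3) − 2·x
x = (-152.9 − (+11.3)) / (-2) = 82.1 kJ

delta H = 82.1 kJ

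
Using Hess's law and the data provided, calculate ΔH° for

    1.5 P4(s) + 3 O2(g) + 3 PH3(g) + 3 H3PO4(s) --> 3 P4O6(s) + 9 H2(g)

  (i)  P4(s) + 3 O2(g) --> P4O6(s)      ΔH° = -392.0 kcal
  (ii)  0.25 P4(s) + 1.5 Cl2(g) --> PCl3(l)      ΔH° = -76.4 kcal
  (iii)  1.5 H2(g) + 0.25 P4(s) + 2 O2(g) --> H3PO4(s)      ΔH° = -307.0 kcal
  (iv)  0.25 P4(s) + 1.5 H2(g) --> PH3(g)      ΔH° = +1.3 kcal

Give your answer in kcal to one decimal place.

(i) × 3: (3)·(-392.0) = -1176.0 kcal
(ii): not needed.
(iii) reversed and × 3: (-3)·(-307.0) = +921.0 kcal
(iv) reversed and × 3: (-3)·(+1.3) = -3.9 kcal
ΔH° = (3)·(-392.0) + (-3)·(-307.0) + (-3)·(+1.3) = -258.9 kcal

ΔH° = -258.9 kcal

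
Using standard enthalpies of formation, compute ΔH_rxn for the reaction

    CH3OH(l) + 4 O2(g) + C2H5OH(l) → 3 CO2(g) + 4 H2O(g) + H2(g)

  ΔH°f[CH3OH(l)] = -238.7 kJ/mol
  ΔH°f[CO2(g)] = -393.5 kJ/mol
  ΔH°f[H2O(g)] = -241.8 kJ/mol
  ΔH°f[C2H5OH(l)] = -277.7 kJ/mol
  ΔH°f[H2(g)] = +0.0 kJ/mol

Products: 3·(-393.5) + 4·(-241.8) + 1·(+0.0) = -2147.7
Reactants: 1·(-238.7) + 4·(+0.0) + 1·(-277.7) = -516.4
ΔH_rxn = (-2147.7) − (-516.4) = -1631.3 kJ/mol

ΔH_rxn = -1631.3 kJ/mol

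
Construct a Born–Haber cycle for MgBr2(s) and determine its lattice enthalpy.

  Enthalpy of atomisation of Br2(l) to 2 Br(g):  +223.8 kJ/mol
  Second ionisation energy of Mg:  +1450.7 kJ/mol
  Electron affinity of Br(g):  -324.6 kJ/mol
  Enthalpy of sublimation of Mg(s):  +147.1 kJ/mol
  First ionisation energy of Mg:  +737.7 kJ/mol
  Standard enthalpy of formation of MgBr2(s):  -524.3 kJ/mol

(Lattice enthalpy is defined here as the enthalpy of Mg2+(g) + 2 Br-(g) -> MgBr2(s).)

U = -2434.4 kJ/mol

ΔHf° = 1·ΔHsub + 1·(ΣIE) + 1·D(Br2) + 2·EA + U
-524.3 = 1·(+147.1) + 1·(+2188.4) + 1·(+223.8) + 2·(-324.6) + U
U = -524.3 − (+1910.1) = -2434.4 kJ/mol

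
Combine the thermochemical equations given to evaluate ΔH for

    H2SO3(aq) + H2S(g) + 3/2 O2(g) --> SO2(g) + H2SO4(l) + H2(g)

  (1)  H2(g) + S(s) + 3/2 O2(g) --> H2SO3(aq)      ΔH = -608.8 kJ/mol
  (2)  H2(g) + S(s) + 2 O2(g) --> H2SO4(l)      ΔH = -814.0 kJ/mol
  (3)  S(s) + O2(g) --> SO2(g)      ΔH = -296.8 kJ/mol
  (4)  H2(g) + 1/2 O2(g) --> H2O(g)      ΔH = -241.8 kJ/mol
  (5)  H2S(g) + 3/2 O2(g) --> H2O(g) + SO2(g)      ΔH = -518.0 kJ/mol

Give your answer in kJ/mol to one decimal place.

(1) reversed (reverse to put H2SO3(aq) on the reactant side): +608.8 kJ/mol
(2) as written (H2SO4(l) already on the product side): -814.0 kJ/mol
(3): not needed.
(4) reversed: +241.8 kJ/mol
(5) as written (H2S(g) already on the reactant side): -518.0 kJ/mol
Summing the manipulated equations, ΔH = (-1)·(-608.8) + (1)·(-814.0) + (-1)·(-241.8) + (1)·(-518.0) = -481.4 kJ/mol

ΔH = -481.4 kJ/mol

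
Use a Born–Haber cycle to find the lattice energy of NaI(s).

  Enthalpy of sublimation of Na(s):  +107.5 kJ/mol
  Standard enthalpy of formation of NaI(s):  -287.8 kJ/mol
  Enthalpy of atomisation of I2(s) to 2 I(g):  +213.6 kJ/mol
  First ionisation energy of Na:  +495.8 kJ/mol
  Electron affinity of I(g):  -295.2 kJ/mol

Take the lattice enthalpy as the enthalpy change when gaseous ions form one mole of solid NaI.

ΔHf° = 1·ΔHsub + 1·(ΣIE) + 1/2·D(I2) + 1·EA + U
-287.8 = 1·(+107.5) + 1·(+495.8) + 1/2·(+213.6) + 1·(-295.2) + U
U = -287.8 − (+414.9) = -702.7 kJ/mol

U = -702.7 kJ/mol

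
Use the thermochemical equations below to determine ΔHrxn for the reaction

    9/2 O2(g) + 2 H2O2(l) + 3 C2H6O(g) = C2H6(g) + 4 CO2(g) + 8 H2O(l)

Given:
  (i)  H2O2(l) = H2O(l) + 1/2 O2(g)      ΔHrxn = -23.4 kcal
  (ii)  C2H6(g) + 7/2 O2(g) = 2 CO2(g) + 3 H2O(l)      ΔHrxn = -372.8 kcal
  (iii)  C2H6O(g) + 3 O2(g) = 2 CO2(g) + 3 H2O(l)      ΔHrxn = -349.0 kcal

(i) × 2: (2)·(-23.4) = -46.8 kcal
(ii) reversed: +372.8 kcal
(iii) × 3: (3)·(-349.0) = -1047.0 kcal
By Hess's law, ΔHrxn = (-46.8) + (+372.8) + (-1047.0) = -721.0 kcal

ΔHrxn = -721.0 kcal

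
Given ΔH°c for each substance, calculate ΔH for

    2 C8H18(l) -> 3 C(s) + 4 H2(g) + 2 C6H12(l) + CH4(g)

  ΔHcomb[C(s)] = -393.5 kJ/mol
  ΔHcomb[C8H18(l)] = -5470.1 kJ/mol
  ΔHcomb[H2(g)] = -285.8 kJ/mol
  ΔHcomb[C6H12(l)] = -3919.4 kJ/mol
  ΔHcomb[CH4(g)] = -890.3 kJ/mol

Using ΔH = Σ nΔHc°(reactants) − Σ nΔHc°(products):
= [2·(-5470.1)] − [3·(-393.5) + 4·(-285.8) + 2·(-3919.4) + 1·(-890.3)]
= 112.6 kJ/mol

ΔH = 112.6 kJ/mol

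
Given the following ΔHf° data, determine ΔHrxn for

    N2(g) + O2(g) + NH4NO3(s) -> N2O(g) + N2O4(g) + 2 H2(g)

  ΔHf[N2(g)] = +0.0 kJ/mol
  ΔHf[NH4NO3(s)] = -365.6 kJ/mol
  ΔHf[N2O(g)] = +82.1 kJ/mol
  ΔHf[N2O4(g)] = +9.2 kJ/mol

ΔHrxn = 456.9 kJ/mol

Products: 1·(+82.1) + 1·(+9.2) + 2·(+0.0) = +91.3
Reactants: 1·(+0.0) + 1·(+0.0) + 1·(-365.6) = -365.6
ΔHrxn = (+91.3) − (-365.6) = 456.9 kJ/mol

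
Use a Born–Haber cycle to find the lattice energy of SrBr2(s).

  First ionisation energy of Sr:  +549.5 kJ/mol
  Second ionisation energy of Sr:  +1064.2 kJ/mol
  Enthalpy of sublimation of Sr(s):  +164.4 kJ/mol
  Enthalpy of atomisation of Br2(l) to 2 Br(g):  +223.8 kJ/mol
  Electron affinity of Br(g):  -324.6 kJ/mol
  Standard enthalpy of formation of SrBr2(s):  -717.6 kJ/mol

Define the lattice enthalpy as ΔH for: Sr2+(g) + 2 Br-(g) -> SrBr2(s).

U = -2070.3 kJ/mol

ΔHf° = 1·ΔHsub + 1·(ΣIE) + 1·D(Br2) + 2·EA + U
-717.6 = 1·(+164.4) + 1·(+1613.7) + 1·(+223.8) + 2·(-324.6) + U
U = -717.6 − (+1352.7) = -2070.3 kJ/mol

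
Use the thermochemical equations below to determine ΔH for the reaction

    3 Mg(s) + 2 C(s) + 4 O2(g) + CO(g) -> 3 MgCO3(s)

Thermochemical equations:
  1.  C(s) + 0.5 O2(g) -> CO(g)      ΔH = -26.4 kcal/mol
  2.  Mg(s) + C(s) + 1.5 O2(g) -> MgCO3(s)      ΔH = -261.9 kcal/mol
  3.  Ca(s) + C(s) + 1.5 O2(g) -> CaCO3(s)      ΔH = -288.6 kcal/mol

eq. 1 reversed: +26.4 kcal/mol
eq. 2 × 3: (3)·(-261.9) = -785.7 kcal/mol
eq. 3: not needed.
ΔH = (+26.4) + (-785.7) = -759.3 kcal/mol

ΔH = -759.3 kcal/mol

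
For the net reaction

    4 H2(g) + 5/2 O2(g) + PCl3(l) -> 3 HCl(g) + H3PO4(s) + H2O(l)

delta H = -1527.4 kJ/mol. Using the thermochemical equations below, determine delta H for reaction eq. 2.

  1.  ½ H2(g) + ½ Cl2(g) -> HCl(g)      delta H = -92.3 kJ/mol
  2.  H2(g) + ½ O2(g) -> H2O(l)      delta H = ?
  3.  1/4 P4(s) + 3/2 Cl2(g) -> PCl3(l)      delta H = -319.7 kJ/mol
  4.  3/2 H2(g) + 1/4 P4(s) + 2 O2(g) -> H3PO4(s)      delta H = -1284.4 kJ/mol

delta H = -285.8 kJ/mol

eq. 1 × 3 (×3 to match 3 HCl(g) in the target): (3)·(-92.3) = -276.9 kJ/mol
eq. 2 as written (H2O(l) already on the product side): contributes x
eq. 3 reversed (reverse to put PCl3(l) on the reactant side): +319.7 kJ/mol
eq. 4 as written (H3PO4(s) already on the product side): -1284.4 kJ/mol
-1527.4 = (-276.9) + (+319.7) + (-1284.4) + x
x = (-1527.4 − (-1241.6)) / (1) = -285.8 kJ/mol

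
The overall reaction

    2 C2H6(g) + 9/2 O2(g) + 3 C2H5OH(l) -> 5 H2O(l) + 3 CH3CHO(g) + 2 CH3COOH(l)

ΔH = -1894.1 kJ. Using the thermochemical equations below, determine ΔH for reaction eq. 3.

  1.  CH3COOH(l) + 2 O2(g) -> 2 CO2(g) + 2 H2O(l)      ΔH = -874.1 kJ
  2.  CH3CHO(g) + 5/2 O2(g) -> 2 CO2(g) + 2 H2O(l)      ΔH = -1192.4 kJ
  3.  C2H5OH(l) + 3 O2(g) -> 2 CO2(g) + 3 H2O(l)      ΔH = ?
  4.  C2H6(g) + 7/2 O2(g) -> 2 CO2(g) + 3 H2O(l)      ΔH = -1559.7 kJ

ΔH = -1366.7 kJ

eq. 1 reversed and × 2 (reverse to put CH3COOH(l) on the product side; ×2 to match 2 CH3COOH(l) in the target): (-2)·(-874.1) = +1748.2 kJ
eq. 2 reversed and × 3 (reverse to put CH3CHO(g) on the product side; scale by 3 for the 3 CH3CHO(g)): (-3)·(-1192.4) = +3577.2 kJ
eq. 3 × 3 (scale by 3 for the 3 C2H5OH(l)): contributes 3·x
eq. 4 × 2 (scale by 2 for the 2 C2H6(g)): (2)·(-1559.7) = -3119.4 kJ
-1894.1 = (+1748.2) + (+3577.2) + (-3119.4) + 3·x
x = (-1894.1 − (+2206.0)) / (3) = -1366.7 kJ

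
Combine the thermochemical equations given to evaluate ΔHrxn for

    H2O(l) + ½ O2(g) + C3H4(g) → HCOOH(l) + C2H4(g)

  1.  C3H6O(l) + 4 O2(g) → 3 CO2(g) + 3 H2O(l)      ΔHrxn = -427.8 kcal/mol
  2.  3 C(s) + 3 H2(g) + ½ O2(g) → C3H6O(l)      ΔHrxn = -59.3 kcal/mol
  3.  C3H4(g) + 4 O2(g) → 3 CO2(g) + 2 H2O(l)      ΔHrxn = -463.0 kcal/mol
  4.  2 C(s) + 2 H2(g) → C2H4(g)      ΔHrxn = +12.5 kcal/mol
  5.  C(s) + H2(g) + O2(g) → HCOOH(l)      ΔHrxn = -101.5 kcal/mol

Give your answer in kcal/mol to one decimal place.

ΔHrxn = -64.9 kcal/mol

eq. 1 reversed: +427.8 kcal/mol
eq. 2 reversed: +59.3 kcal/mol
eq. 3 as written (C3H4(g) already on the reactant side): -463.0 kcal/mol
eq. 4 as written (C2H4(g) already on the product side): +12.5 kcal/mol
eq. 5 as written (HCOOH(l) already on the product side): -101.5 kcal/mol
ΔHrxn = (-1)·(-427.8) + (-1)·(-59.3) + (1)·(-463.0) + (1)·(+12.5) + (1)·(-101.5) = -64.9 kcal/mol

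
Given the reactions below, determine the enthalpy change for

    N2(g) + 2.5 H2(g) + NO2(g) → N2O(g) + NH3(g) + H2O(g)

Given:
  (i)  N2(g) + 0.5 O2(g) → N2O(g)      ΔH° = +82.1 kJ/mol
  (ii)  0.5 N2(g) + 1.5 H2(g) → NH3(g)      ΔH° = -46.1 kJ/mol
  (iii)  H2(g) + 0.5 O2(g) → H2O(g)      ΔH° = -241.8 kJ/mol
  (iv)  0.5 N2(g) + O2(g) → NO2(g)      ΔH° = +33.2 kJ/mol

(i) as written: +82.1 kJ/mol
(ii) as written: -46.1 kJ/mol
(iii) as written: -241.8 kJ/mol
(iv) reversed: -33.2 kJ/mol
Since enthalpy is a state function, ΔH° = (1)·(+82.1) + (1)·(-46.1) + (1)·(-241.8) + (-1)·(+33.2) = -239.0 kJ/mol

ΔH° = -239.0 kJ/mol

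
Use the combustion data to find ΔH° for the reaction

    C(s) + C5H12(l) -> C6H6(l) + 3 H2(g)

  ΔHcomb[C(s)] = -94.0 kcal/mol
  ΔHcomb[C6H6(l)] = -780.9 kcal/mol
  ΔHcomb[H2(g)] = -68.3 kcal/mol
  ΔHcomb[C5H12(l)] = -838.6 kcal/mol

With combustion enthalpies, reactants minus products:
= [1·(-94.0) + 1·(-838.6)] − [1·(-780.9) + 3·(-68.3)]
= 53.2 kcal/mol

ΔH° = 53.2 kcal/mol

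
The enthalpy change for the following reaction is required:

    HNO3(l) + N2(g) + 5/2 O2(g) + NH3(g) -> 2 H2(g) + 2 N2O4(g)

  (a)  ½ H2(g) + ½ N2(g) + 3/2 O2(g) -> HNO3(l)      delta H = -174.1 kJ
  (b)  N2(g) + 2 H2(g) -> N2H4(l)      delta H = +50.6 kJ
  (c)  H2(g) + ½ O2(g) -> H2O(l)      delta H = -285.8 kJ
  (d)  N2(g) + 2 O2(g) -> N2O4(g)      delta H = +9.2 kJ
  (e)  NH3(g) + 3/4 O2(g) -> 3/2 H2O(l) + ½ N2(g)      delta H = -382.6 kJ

(a) reversed: +174.1 kJ
(b): not needed.
(c) reversed and × 3/2: (-3/2)·(-285.8) = +428.7 kJ
(d) × 2: (2)·(+9.2) = +18.4 kJ
(e) as written: -382.6 kJ
Combining the equations, delta H = (+174.1) + (+428.7) + (+18.4) + (-382.6) = 238.6 kJ

delta H = 238.6 kJ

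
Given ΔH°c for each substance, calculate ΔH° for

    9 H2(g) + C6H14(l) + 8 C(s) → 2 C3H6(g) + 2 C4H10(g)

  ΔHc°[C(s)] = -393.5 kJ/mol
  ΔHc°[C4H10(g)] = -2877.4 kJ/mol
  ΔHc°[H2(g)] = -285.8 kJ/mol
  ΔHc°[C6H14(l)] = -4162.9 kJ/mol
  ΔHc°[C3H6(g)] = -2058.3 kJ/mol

ΔH° = -11.7 kJ/mol

With combustion enthalpies, reactants minus products:
= [9·(-285.8) + 1·(-4162.9) + 8·(-393.5)] − [2·(-2058.3) + 2·(-2877.4)]
= -11.7 kJ/mol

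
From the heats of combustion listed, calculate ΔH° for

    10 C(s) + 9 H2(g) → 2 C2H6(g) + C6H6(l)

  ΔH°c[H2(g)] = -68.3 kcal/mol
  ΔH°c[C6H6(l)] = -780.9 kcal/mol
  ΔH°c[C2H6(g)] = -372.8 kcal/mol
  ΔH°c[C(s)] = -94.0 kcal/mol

With combustion enthalpies, reactants minus products:
= [10·(-94.0) + 9·(-68.3)] − [2·(-372.8) + 1·(-780.9)]
= -28.2 kcal/mol

ΔH° = -28.2 kcal/mol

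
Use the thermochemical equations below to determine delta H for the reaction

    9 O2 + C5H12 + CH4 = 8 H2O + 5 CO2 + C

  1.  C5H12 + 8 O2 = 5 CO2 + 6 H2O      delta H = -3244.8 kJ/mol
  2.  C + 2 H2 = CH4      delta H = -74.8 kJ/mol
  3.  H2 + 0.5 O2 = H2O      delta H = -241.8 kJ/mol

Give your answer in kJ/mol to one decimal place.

delta H = -3653.6 kJ/mol

eq. 1 as written (C5H12 already on the reactant side): -3244.8 kJ/mol
eq. 2 reversed (reverse to put CH4 on the reactant side): +74.8 kJ/mol
eq. 3 × 2: (2)·(-241.8) = -483.6 kJ/mol
Summing the manipulated equations, delta H = (-3244.8) + (+74.8) + (-483.6) = -3653.6 kJ/mol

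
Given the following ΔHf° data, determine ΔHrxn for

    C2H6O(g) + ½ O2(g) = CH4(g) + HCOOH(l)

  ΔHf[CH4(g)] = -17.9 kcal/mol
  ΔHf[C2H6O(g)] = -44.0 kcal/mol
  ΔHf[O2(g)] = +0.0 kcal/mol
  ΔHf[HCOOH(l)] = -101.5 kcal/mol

ΔHrxn = -75.4 kcal/mol

ΔH°rxn = Σ nΔHf°(products) − Σ nΔHf°(reactants).
Products: 1·(-17.9) + 1·(-101.5) = -119.4
Reactants: 1·(-44.0) + 1/2·(+0.0) = -44.0
ΔHrxn = (-119.4) − (-44.0) = -75.4 kcal/mol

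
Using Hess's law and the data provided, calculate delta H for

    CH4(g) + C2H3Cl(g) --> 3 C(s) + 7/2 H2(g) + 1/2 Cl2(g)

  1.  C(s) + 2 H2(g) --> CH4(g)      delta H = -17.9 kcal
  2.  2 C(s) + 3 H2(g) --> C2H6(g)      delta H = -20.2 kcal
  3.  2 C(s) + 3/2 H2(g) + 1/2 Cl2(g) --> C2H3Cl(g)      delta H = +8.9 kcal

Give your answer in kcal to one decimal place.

delta H = 9.0 kcal

eq. 1 reversed: +17.9 kcal
eq. 2: not needed.
eq. 3 reversed: -8.9 kcal
delta H = (-1)·(-17.9) + (-1)·(+8.9) = 9.0 kcal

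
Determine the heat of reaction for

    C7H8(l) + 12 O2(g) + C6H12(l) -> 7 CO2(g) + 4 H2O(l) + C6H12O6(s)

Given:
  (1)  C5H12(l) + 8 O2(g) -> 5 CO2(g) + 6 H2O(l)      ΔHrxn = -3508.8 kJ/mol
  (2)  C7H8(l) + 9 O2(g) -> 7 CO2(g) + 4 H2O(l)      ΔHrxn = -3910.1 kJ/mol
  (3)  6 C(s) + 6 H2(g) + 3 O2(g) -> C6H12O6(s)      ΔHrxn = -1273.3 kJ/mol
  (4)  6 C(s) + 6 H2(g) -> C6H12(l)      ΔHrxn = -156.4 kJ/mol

(1): not needed.
(2) as written: -3910.1 kJ/mol
(3) as written: -1273.3 kJ/mol
(4) reversed: +156.4 kJ/mol
ΔHrxn = (1)·(-3910.1) + (1)·(-1273.3) + (-1)·(-156.4) = -5027.0 kJ/mol

ΔHrxn = -5027.0 kJ/mol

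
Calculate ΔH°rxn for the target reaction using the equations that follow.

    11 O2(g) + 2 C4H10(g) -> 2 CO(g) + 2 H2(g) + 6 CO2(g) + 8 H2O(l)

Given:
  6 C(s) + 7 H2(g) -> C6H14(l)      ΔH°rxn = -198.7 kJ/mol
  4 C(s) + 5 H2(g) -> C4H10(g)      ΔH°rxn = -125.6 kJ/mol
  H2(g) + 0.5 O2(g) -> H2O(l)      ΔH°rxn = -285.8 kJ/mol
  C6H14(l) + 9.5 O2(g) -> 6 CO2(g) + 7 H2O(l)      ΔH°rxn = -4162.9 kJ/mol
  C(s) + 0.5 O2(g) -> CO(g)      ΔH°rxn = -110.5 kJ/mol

equation 1 as written: -198.7 kJ/mol
equation 2 reversed and × 2 (reverse to put C4H10(g) on the reactant side; ×2 to match 2 C4H10(g) in the target): (-2)·(-125.6) = +251.2 kJ/mol
equation 3 as written: -285.8 kJ/mol
equation 4 as written (CO2(g) already on the product side): -4162.9 kJ/mol
equation 5 × 2 (scale by 2 for the 2 CO(g)): (2)·(-110.5) = -221.0 kJ/mol
ΔH°rxn = (-198.7) + (+251.2) + (-285.8) + (-4162.9) + (-221.0) = -4617.2 kJ/mol

ΔH°rxn = -4617.2 kJ/mol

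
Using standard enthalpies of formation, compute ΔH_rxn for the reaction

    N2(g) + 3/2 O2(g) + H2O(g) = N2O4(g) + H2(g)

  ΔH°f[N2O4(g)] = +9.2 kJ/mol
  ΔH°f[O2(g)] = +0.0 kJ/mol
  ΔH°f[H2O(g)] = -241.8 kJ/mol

ΔH°rxn = Σ nΔHf°(products) − Σ nΔHf°(reactants).
Products: 1·(+9.2) + 1·(+0.0) = +9.2
Reactants: 1·(+0.0) + 3/2·(+0.0) + 1·(-241.8) = -241.8
ΔH_rxn = (+9.2) − (-241.8) = 251.0 kJ/mol

ΔH_rxn = 251.0 kJ/mol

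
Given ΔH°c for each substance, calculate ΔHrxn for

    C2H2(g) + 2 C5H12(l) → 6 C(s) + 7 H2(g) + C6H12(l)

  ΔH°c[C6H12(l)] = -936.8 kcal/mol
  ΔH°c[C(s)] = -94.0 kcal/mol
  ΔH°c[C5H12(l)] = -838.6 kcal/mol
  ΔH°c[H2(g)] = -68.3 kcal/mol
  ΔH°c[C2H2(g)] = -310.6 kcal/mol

With combustion enthalpies, reactants minus products:
= [1·(-310.6) + 2·(-838.6)] − [6·(-94.0) + 7·(-68.3) + 1·(-936.8)]
= -8.9 kcal/mol

ΔHrxn = -8.9 kcal/mol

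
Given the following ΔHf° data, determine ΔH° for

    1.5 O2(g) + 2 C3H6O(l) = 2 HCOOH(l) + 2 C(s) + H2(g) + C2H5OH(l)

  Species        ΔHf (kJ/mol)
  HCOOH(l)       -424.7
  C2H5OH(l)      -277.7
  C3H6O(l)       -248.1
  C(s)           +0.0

ΔH° = -630.9 kJ/mol

Products: 2·(-424.7) + 2·(+0.0) + 1·(+0.0) + 1·(-277.7) = -1127.1
Reactants: 3/2·(+0.0) + 2·(-248.1) = -496.2
ΔH° = (-1127.1) − (-496.2) = -630.9 kJ/mol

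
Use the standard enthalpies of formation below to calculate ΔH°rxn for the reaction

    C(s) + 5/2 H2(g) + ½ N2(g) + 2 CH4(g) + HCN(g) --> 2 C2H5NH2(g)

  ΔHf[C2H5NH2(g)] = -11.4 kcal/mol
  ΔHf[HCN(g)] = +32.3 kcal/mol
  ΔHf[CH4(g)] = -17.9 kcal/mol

ΔH°rxn = Σ nΔHf°(products) − Σ nΔHf°(reactants).
Products: 2·(-11.4) = -22.8
Reactants: 1·(+0.0) + 5/2·(+0.0) + 1/2·(+0.0) + 2·(-17.9) + 1·(+32.3) = -3.5
ΔH°rxn = (-22.8) − (-3.5) = -19.3 kcal/mol

ΔH°rxn = -19.3 kcal/mol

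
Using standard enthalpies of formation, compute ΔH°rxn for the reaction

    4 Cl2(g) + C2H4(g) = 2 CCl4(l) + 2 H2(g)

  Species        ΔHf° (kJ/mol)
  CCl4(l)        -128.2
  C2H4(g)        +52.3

ΔH°rxn = -308.7 kJ/mol

Products: 2·(-128.2) + 2·(+0.0) = -256.4
Reactants: 4·(+0.0) + 1·(+52.3) = +52.3
ΔH°rxn = (-256.4) − (+52.3) = -308.7 kJ/mol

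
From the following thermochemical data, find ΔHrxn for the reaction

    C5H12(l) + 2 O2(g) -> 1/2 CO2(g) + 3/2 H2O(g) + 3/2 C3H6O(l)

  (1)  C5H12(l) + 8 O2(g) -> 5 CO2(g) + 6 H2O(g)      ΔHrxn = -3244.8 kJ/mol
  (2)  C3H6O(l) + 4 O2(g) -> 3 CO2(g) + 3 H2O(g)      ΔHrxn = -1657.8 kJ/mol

ΔHrxn = -758.1 kJ/mol

(1) as written (C5H12(l) already on the reactant side): -3244.8 kJ/mol
(2) reversed and × 3/2 (reverse to put C3H6O(l) on the product side; scale by 3/2 for the 3/2 C3H6O(l)): (-3/2)·(-1657.8) = +2486.7 kJ/mol
ΔHrxn = (-3244.8) + (+2486.7) = -758.1 kJ/mol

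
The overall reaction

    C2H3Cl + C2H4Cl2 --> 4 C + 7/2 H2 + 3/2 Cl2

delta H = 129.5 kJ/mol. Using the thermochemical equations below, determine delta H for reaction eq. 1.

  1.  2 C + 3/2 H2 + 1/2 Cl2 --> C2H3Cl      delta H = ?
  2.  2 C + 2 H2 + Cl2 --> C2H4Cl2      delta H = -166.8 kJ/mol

delta H = 37.3 kJ/mol

eq. 1 reversed: contributes −x
eq. 2 reversed: +166.8 kJ/mol
+129.5 = (+166.8) − x
x = (+129.5 − (+166.8)) / (-1) = 37.3 kJ/mol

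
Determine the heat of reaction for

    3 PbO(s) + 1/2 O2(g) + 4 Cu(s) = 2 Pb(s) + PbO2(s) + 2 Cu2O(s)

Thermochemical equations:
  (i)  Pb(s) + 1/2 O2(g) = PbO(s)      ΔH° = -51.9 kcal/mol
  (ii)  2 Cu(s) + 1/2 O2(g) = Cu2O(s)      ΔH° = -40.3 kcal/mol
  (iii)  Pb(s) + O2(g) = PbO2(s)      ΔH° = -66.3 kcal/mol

ΔH° = 8.8 kcal/mol

(i) reversed and × 3 (reverse to put PbO(s) on the reactant side; ×3 to match 3 PbO(s) in the target): (-3)·(-51.9) = +155.7 kcal/mol
(ii) × 2 (scale by 2 for the 2 Cu2O(s)): (2)·(-40.3) = -80.6 kcal/mol
(iii) as written (PbO2(s) already on the product side): -66.3 kcal/mol
ΔH° = (-3)·(-51.9) + (2)·(-40.3) + (1)·(-66.3) = 8.8 kcal/mol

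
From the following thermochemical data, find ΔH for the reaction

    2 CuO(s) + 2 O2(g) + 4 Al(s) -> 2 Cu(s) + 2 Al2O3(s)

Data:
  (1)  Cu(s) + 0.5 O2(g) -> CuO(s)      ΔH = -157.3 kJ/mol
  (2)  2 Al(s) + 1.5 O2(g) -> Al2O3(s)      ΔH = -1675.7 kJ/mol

ΔH = -3036.8 kJ/mol

(1) reversed and × 2: (-2)·(-157.3) = +314.6 kJ/mol
(2) × 2: (2)·(-1675.7) = -3351.4 kJ/mol
ΔH = (-2)·(-157.3) + (2)·(-1675.7) = -3036.8 kJ/mol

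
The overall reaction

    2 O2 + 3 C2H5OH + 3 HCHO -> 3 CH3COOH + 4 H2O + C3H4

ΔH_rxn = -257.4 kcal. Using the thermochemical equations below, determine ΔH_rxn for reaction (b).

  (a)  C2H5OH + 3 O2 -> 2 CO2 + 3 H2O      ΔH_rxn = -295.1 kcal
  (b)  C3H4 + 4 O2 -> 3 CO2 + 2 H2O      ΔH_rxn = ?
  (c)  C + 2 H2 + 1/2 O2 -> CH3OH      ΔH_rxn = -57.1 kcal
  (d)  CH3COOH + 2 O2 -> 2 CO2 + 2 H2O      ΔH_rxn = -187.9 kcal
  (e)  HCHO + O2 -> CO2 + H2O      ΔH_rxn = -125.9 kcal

(a) × 3 (scale by 3 for the 3 C2H5OH): (3)·(-295.1) = -885.3 kcal
(b) reversed (reverse to put C3H4 on the product side): contributes −x
(c): not needed (CH3OH appears nowhere else).
(d) reversed and × 3 (CH3COOH must end up as a product; ×3 to match 3 CH3COOH in the target): (-3)·(-187.9) = +563.7 kcal
(e) × 3 (scale by 3 for the 3 HCHO): (3)·(-125.9) = -377.7 kcal
-257.4 = (-885.3) + (+563.7) + (-377.7) − x
x = (-257.4 − (-699.3)) / (-1) = -441.9 kcal

ΔH_rxn = -441.9 kcal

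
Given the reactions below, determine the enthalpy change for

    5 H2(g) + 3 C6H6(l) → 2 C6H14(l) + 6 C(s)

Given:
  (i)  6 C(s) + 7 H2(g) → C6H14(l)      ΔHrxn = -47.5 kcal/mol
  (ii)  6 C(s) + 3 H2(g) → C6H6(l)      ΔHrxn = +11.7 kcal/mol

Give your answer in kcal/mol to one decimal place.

(i) × 2: (2)·(-47.5) = -95.0 kcal/mol
(ii) reversed and × 3: (-3)·(+11.7) = -35.1 kcal/mol
ΔHrxn = (-95.0) + (-35.1) = -130.1 kcal/mol

ΔHrxn = -130.1 kcal/mol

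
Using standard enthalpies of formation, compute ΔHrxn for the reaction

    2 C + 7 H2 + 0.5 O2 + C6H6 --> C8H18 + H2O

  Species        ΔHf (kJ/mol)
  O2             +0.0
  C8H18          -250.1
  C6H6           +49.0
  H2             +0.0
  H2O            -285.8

Products: 1·(-250.1) + 1·(-285.8) = -535.9
Reactants: 2·(+0.0) + 7·(+0.0) + 1/2·(+0.0) + 1·(+49.0) = +49.0
ΔHrxn = (-535.9) − (+49.0) = -584.9 kJ/mol

ΔHrxn = -584.9 kJ/mol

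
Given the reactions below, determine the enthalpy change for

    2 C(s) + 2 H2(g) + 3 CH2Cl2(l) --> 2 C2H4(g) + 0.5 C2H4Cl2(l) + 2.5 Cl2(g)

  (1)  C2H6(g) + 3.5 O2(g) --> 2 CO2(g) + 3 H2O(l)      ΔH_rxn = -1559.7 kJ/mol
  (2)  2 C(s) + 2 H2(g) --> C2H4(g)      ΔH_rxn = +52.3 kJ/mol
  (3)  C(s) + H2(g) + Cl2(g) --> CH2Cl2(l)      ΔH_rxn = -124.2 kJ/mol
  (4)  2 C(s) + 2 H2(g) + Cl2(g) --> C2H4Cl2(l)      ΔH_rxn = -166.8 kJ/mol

ΔH_rxn = 393.8 kJ/mol

(1): not needed (O2(g) appears nowhere else).
(2) × 2 (scale by 2 for the 2 C2H4(g)): (2)·(+52.3) = +104.6 kJ/mol
(3) reversed and × 3 (reverse to put CH2Cl2(l) on the reactant side; ×3 to match 3 CH2Cl2(l) in the target): (-3)·(-124.2) = +372.6 kJ/mol
(4) × 1/2 (scale by 1/2 for the 1/2 C2H4Cl2(l)): (1/2)·(-166.8) = -83.4 kJ/mol
ΔH_rxn = (2)·(+52.3) + (-3)·(-124.2) + (1/2)·(-166.8) = 393.8 kJ/mol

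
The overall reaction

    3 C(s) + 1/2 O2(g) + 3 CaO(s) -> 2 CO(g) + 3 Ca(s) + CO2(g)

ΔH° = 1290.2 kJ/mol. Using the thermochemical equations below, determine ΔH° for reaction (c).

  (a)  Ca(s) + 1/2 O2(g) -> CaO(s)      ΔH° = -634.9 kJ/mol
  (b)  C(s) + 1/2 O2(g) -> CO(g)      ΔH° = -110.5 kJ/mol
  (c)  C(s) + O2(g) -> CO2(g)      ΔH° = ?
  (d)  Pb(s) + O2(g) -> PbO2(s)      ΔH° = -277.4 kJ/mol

(a) reversed and × 3 (CaO(s) must end up as a reactant; ×3 to match 3 CaO(s) in the target): (-3)·(-634.9) = +1904.7 kJ/mol
(b) × 2 (×2 to match 2 CO(g) in the target): (2)·(-110.5) = -221.0 kJ/mol
(c) as written (CO2(g) already on the product side): contributes x
(d): not needed (PbO2(s) appears nowhere else).
+1290.2 = (+1904.7) + (-221.0) + x
x = (+1290.2 − (+1683.7)) / (1) = -393.5 kJ/mol

ΔH° = -393.5 kJ/mol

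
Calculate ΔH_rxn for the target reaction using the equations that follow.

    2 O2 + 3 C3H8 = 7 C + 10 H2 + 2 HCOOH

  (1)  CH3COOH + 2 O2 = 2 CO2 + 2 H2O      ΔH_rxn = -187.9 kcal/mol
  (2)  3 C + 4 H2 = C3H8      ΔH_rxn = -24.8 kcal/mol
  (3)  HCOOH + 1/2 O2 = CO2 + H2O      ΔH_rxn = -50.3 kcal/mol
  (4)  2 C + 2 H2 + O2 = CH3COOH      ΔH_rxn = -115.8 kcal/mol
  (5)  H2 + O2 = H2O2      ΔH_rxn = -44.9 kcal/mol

(1) as written: -187.9 kcal/mol
(2) reversed and × 3 (C3H8 must end up as a reactant; scale by 3 for the 3 C3H8): (-3)·(-24.8) = +74.4 kcal/mol
(3) reversed and × 2 (reverse to put HCOOH on the product side; ×2 to match 2 HCOOH in the target): (-2)·(-50.3) = +100.6 kcal/mol
(4) as written: -115.8 kcal/mol
(5): not needed (H2O2 appears nowhere else).
ΔH_rxn = (1)·(-187.9) + (-3)·(-24.8) + (-2)·(-50.3) + (1)·(-115.8) = -128.7 kcal/mol

ΔH_rxn = -128.7 kcal/mol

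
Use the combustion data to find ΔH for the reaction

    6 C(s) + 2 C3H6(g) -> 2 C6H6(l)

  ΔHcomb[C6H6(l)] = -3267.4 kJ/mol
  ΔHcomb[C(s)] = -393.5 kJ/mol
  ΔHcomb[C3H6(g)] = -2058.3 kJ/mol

Using ΔH = Σ nΔHc°(reactants) − Σ nΔHc°(products):
= [6·(-393.5) + 2·(-2058.3)] − [2·(-3267.4)]
= 57.2 kJ/mol

ΔH = 57.2 kJ/mol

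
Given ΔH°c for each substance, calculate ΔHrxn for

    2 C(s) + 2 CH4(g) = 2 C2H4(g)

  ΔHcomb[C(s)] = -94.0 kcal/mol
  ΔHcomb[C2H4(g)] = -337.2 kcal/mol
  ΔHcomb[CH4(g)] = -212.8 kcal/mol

ΔHrxn = 60.8 kcal/mol

With combustion enthalpies, reactants minus products:
= [2·(-94.0) + 2·(-212.8)] − [2·(-337.2)]
= 60.8 kcal/mol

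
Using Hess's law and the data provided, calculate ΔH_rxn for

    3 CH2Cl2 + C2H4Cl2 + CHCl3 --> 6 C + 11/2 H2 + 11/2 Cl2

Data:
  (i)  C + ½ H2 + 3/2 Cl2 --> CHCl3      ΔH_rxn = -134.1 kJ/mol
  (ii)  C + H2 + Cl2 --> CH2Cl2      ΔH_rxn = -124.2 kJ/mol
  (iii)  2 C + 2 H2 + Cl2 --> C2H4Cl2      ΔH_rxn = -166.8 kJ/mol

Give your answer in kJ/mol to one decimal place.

(i) reversed (CHCl3 must end up as a reactant): +134.1 kJ/mol
(ii) reversed and × 3 (reverse to put CH2Cl2 on the reactant side; scale by 3 for the 3 CH2Cl2): (-3)·(-124.2) = +372.6 kJ/mol
(iii) reversed (C2H4Cl2 must end up as a reactant): +166.8 kJ/mol
ΔH_rxn = (+134.1) + (+372.6) + (+166.8) = 673.5 kJ/mol

ΔH_rxn = 673.5 kJ/mol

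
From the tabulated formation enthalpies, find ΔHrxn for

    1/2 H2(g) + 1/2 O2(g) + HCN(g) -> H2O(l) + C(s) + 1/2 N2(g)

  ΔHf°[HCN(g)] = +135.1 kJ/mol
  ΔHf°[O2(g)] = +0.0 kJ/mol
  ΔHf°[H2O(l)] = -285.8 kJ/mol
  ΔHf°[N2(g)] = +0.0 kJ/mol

Products: 1·(-285.8) + 1·(+0.0) + 1/2·(+0.0) = -285.8
Reactants: 1/2·(+0.0) + 1/2·(+0.0) + 1·(+135.1) = +135.1
ΔHrxn = (-285.8) − (+135.1) = -420.9 kJ/mol

ΔHrxn = -420.9 kJ/mol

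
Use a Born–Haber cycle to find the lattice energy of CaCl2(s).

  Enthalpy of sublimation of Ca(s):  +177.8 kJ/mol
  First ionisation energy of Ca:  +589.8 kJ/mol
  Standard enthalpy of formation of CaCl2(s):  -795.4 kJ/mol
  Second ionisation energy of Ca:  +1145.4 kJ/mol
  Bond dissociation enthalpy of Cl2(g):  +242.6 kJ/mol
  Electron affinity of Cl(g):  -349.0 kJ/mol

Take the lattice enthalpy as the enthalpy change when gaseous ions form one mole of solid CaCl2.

ΔHf° = 1·ΔHsub + 1·(ΣIE) + 1·D(Cl2) + 2·EA + U
-795.4 = 1·(+177.8) + 1·(+1735.2) + 1·(+242.6) + 2·(-349.0) + U
U = -795.4 − (+1457.6) = -2253.0 kJ/mol

U = -2253.0 kJ/mol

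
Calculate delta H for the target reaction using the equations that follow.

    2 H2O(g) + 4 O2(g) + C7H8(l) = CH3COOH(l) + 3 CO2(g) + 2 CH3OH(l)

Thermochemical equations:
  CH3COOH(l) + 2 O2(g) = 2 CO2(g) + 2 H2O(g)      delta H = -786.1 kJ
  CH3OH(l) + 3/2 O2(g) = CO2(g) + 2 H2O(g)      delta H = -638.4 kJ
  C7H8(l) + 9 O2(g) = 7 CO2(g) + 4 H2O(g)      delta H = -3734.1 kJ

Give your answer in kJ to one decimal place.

equation 1 reversed: +786.1 kJ
equation 2 reversed and × 2: (-2)·(-638.4) = +1276.8 kJ
equation 3 as written: -3734.1 kJ
delta H = (+786.1) + (+1276.8) + (-3734.1) = -1671.2 kJ

delta H = -1671.2 kJ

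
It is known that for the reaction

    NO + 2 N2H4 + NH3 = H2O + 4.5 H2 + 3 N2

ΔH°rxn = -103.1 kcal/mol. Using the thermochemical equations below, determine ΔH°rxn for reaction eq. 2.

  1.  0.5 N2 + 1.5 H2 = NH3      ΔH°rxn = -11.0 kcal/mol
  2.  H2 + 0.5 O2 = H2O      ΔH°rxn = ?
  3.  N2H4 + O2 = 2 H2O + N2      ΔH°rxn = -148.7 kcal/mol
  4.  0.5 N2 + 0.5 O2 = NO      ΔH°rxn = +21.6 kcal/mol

ΔH°rxn = -68.3 kcal/mol

eq. 1 reversed (reverse to put NH3 on the reactant side): +11.0 kcal/mol
eq. 2 reversed and × 3: contributes −3·x
eq. 3 × 2 (×2 to match 2 N2H4 in the target): (2)·(-148.7) = -297.4 kcal/mol
eq. 4 reversed (NO must end up as a reactant): -21.6 kcal/mol
-103.1 = (+11.0) + (-297.4) + (-21.6) − 3·x
x = (-103.1 − (-308.0)) / (-3) = -68.3 kcal/mol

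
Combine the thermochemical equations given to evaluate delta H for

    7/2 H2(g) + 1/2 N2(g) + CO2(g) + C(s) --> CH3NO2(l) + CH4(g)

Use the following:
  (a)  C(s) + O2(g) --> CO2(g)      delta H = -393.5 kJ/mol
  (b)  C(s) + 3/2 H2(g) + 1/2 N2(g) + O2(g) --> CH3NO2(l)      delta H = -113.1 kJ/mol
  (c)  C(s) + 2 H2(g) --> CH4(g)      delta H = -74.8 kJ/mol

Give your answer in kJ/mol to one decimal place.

(a) reversed (CO2(g) must end up as a reactant): +393.5 kJ/mol
(b) as written (CH3NO2(l) already on the product side): -113.1 kJ/mol
(c) as written (CH4(g) already on the product side): -74.8 kJ/mol
Combining the equations, delta H = (-1)·(-393.5) + (1)·(-113.1) + (1)·(-74.8) = 205.6 kJ/mol

delta H = 205.6 kJ/mol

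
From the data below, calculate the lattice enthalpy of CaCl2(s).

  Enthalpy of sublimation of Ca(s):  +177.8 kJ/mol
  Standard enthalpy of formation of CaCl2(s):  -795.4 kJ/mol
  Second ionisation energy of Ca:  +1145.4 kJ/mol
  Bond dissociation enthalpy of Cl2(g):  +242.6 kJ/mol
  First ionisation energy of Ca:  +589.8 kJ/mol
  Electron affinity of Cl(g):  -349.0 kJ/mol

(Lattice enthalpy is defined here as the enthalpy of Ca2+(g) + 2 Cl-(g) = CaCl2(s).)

ΔHf° = 1·ΔHsub + 1·(ΣIE) + 1·D(Cl2) + 2·EA + U
-795.4 = 1·(+177.8) + 1·(+1735.2) + 1·(+242.6) + 2·(-349.0) + U
U = -795.4 − (+1457.6) = -2253.0 kJ/mol

U = -2253.0 kJ/mol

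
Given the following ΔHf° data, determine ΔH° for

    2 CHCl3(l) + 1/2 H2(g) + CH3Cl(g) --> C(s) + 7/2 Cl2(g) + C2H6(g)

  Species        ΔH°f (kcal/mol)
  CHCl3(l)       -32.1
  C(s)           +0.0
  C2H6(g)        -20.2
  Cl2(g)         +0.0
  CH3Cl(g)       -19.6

ΔH° = 63.6 kcal/mol

ΔH°rxn = Σ nΔHf°(products) − Σ nΔHf°(reactants).
Products: 1·(+0.0) + 7/2·(+0.0) + 1·(-20.2) = -20.2
Reactants: 2·(-32.1) + 1/2·(+0.0) + 1·(-19.6) = -83.8
ΔH° = (-20.2) − (-83.8) = 63.6 kcal/mol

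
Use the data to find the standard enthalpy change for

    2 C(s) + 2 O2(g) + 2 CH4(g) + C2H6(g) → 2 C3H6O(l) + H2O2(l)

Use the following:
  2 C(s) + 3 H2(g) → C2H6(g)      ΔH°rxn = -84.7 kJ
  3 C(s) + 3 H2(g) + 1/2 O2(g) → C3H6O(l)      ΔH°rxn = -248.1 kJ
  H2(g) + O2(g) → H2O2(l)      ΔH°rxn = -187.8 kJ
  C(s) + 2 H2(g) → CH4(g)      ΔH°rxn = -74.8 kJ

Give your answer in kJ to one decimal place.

ΔH°rxn = -449.7 kJ

equation 1 reversed: +84.7 kJ
equation 2 × 2: (2)·(-248.1) = -496.2 kJ
equation 3 as written: -187.8 kJ
equation 4 reversed and × 2: (-2)·(-74.8) = +149.6 kJ
ΔH°rxn = (+84.7) + (-496.2) + (-187.8) + (+149.6) = -449.7 kJ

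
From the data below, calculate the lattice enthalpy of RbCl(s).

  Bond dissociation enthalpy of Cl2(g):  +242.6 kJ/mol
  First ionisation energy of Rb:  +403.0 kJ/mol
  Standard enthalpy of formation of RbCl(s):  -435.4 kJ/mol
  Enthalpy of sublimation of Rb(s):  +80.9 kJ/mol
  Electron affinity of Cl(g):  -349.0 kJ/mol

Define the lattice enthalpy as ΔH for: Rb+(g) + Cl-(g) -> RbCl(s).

U = -691.6 kJ/mol

ΔHf° = 1·ΔHsub + 1·(ΣIE) + 1/2·D(Cl2) + 1·EA + U
-435.4 = 1·(+80.9) + 1·(+403.0) + 1/2·(+242.6) + 1·(-349.0) + U
U = -435.4 − (+256.2) = -691.6 kJ/mol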